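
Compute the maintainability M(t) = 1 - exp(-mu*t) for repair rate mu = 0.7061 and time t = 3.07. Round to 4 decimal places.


mu = 0.7061, t = 3.07
mu * t = 0.7061 * 3.07 = 2.1677
exp(-2.1677) = 0.1144
M(t) = 1 - 0.1144
M(t) = 0.8856

0.8856


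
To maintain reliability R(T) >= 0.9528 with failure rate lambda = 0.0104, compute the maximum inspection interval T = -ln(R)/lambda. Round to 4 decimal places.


R_target = 0.9528
lambda = 0.0104
-ln(0.9528) = 0.0484
T = 0.0484 / 0.0104
T = 4.6491

4.6491


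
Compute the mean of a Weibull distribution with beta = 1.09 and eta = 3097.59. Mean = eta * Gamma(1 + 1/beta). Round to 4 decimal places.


beta = 1.09, eta = 3097.59
1/beta = 0.9174
1 + 1/beta = 1.9174
Gamma(1.9174) = 0.9679
Mean = 3097.59 * 0.9679
Mean = 2998.0226

2998.0226


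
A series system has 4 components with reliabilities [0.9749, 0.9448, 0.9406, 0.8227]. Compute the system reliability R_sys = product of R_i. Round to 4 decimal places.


Components: [0.9749, 0.9448, 0.9406, 0.8227]
After component 1 (R=0.9749): product = 0.9749
After component 2 (R=0.9448): product = 0.9211
After component 3 (R=0.9406): product = 0.8664
After component 4 (R=0.8227): product = 0.7128
R_sys = 0.7128

0.7128


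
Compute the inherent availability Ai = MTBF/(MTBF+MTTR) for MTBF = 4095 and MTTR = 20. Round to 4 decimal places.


MTBF = 4095
MTTR = 20
MTBF + MTTR = 4115
Ai = 4095 / 4115
Ai = 0.9951

0.9951


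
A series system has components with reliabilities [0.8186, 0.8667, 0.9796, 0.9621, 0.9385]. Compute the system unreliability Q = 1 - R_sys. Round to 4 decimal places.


Components: [0.8186, 0.8667, 0.9796, 0.9621, 0.9385]
After component 1: product = 0.8186
After component 2: product = 0.7095
After component 3: product = 0.695
After component 4: product = 0.6687
After component 5: product = 0.6275
R_sys = 0.6275
Q = 1 - 0.6275 = 0.3725

0.3725


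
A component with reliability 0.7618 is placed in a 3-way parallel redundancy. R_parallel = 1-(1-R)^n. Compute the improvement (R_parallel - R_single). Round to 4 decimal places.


R_single = 0.7618, n = 3
1 - R_single = 0.2382
(1 - R_single)^n = 0.2382^3 = 0.0135
R_parallel = 1 - 0.0135 = 0.9865
Improvement = 0.9865 - 0.7618
Improvement = 0.2247

0.2247


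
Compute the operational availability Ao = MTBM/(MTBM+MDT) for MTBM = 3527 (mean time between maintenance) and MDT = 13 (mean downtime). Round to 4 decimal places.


MTBM = 3527
MDT = 13
MTBM + MDT = 3540
Ao = 3527 / 3540
Ao = 0.9963

0.9963


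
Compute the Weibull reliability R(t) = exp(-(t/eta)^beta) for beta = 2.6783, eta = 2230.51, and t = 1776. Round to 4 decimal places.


beta = 2.6783, eta = 2230.51, t = 1776
t/eta = 1776 / 2230.51 = 0.7962
(t/eta)^beta = 0.7962^2.6783 = 0.5432
R(t) = exp(-0.5432)
R(t) = 0.5809

0.5809


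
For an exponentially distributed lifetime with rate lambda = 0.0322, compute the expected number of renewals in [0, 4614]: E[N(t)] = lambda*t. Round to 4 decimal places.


lambda = 0.0322
t = 4614
E[N(t)] = lambda * t
E[N(t)] = 0.0322 * 4614
E[N(t)] = 148.5708

148.5708


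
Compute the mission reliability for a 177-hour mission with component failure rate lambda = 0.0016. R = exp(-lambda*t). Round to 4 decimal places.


lambda = 0.0016
mission_time = 177
lambda * t = 0.0016 * 177 = 0.2832
R = exp(-0.2832)
R = 0.7534

0.7534


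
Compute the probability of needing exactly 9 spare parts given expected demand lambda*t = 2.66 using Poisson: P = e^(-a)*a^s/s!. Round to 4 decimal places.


a = 2.66, s = 9
e^(-a) = e^(-2.66) = 0.0699
a^s = 2.66^9 = 6667.0656
s! = 362880
P = 0.0699 * 6667.0656 / 362880
P = 0.0013

0.0013


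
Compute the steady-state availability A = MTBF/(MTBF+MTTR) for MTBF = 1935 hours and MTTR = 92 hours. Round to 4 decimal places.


MTBF = 1935
MTTR = 92
MTBF + MTTR = 2027
A = 1935 / 2027
A = 0.9546

0.9546


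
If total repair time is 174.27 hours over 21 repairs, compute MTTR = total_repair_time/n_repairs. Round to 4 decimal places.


total_repair_time = 174.27
n_repairs = 21
MTTR = 174.27 / 21
MTTR = 8.2986

8.2986


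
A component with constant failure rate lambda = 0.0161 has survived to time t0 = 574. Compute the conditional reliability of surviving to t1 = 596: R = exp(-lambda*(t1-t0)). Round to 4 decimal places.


lambda = 0.0161
t0 = 574, t1 = 596
t1 - t0 = 22
lambda * (t1-t0) = 0.0161 * 22 = 0.3542
R = exp(-0.3542)
R = 0.7017

0.7017


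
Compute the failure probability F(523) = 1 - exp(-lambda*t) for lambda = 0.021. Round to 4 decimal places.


lambda = 0.021, t = 523
lambda * t = 10.983
exp(-10.983) = 0.0
F(t) = 1 - 0.0
F(t) = 1.0

1.0


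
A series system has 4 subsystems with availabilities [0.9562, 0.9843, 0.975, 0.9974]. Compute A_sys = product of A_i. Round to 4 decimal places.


Subsystems: [0.9562, 0.9843, 0.975, 0.9974]
After subsystem 1 (A=0.9562): product = 0.9562
After subsystem 2 (A=0.9843): product = 0.9412
After subsystem 3 (A=0.975): product = 0.9177
After subsystem 4 (A=0.9974): product = 0.9153
A_sys = 0.9153

0.9153


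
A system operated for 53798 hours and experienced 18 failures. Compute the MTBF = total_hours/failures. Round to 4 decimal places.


total_hours = 53798
failures = 18
MTBF = 53798 / 18
MTBF = 2988.7778

2988.7778


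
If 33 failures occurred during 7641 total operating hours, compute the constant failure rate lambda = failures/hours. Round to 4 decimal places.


failures = 33
total_hours = 7641
lambda = 33 / 7641
lambda = 0.0043

0.0043


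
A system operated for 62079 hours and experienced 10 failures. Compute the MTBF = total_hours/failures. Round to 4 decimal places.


total_hours = 62079
failures = 10
MTBF = 62079 / 10
MTBF = 6207.9

6207.9


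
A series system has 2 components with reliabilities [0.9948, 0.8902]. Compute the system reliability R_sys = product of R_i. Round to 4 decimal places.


Components: [0.9948, 0.8902]
After component 1 (R=0.9948): product = 0.9948
After component 2 (R=0.8902): product = 0.8856
R_sys = 0.8856

0.8856


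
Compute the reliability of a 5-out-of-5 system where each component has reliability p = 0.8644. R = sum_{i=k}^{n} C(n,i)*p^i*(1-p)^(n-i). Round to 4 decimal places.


k = 5, n = 5, p = 0.8644
i=5: C(5,5)=1 * 0.8644^5 * 0.1356^0 = 0.4826
R = sum of terms = 0.4826

0.4826


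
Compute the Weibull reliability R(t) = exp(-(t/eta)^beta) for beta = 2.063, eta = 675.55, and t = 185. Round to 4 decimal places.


beta = 2.063, eta = 675.55, t = 185
t/eta = 185 / 675.55 = 0.2739
(t/eta)^beta = 0.2739^2.063 = 0.0691
R(t) = exp(-0.0691)
R(t) = 0.9332

0.9332


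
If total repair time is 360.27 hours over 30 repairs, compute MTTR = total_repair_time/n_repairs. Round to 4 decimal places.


total_repair_time = 360.27
n_repairs = 30
MTTR = 360.27 / 30
MTTR = 12.009

12.009


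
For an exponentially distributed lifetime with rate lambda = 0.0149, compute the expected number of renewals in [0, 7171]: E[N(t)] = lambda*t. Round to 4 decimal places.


lambda = 0.0149
t = 7171
E[N(t)] = lambda * t
E[N(t)] = 0.0149 * 7171
E[N(t)] = 106.8479

106.8479


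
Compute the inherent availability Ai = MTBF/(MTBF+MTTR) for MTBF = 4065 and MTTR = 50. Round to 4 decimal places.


MTBF = 4065
MTTR = 50
MTBF + MTTR = 4115
Ai = 4065 / 4115
Ai = 0.9878

0.9878


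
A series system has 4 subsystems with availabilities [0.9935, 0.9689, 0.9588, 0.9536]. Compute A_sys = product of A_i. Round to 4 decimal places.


Subsystems: [0.9935, 0.9689, 0.9588, 0.9536]
After subsystem 1 (A=0.9935): product = 0.9935
After subsystem 2 (A=0.9689): product = 0.9626
After subsystem 3 (A=0.9588): product = 0.9229
After subsystem 4 (A=0.9536): product = 0.8801
A_sys = 0.8801

0.8801


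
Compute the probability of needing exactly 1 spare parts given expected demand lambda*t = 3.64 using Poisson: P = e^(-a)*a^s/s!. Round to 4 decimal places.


a = 3.64, s = 1
e^(-a) = e^(-3.64) = 0.0263
a^s = 3.64^1 = 3.64
s! = 1
P = 0.0263 * 3.64 / 1
P = 0.0956

0.0956


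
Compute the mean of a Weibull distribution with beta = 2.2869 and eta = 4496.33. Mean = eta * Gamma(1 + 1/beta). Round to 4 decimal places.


beta = 2.2869, eta = 4496.33
1/beta = 0.4373
1 + 1/beta = 1.4373
Gamma(1.4373) = 0.8859
Mean = 4496.33 * 0.8859
Mean = 3983.1161

3983.1161


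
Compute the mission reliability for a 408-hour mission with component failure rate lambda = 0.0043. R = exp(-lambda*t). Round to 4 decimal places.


lambda = 0.0043
mission_time = 408
lambda * t = 0.0043 * 408 = 1.7544
R = exp(-1.7544)
R = 0.173

0.173


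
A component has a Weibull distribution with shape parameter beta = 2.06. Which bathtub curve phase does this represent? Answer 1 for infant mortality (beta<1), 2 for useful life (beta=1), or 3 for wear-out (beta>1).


beta = 2.06
Compare beta to 1:
beta < 1 => infant mortality (phase 1)
beta = 1 => useful life (phase 2)
beta > 1 => wear-out (phase 3)
Since beta = 2.06, this is wear-out (increasing failure rate)
Phase = 3

3


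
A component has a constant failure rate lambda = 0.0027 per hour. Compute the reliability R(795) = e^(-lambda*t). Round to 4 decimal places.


lambda = 0.0027
t = 795
lambda * t = 2.1465
R(t) = e^(-2.1465)
R(t) = 0.1169

0.1169


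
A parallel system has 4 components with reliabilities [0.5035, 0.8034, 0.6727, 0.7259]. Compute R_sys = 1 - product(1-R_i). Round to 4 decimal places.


Components: [0.5035, 0.8034, 0.6727, 0.7259]
(1 - 0.5035) = 0.4965, running product = 0.4965
(1 - 0.8034) = 0.1966, running product = 0.0976
(1 - 0.6727) = 0.3273, running product = 0.0319
(1 - 0.7259) = 0.2741, running product = 0.0088
Product of (1-R_i) = 0.0088
R_sys = 1 - 0.0088 = 0.9912

0.9912


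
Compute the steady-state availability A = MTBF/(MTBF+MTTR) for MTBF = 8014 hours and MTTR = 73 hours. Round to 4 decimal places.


MTBF = 8014
MTTR = 73
MTBF + MTTR = 8087
A = 8014 / 8087
A = 0.991

0.991


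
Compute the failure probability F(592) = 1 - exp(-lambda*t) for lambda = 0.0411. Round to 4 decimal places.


lambda = 0.0411, t = 592
lambda * t = 24.3312
exp(-24.3312) = 0.0
F(t) = 1 - 0.0
F(t) = 1.0

1.0


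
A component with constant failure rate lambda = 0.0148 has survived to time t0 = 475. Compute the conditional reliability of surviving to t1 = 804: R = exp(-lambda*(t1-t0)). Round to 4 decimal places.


lambda = 0.0148
t0 = 475, t1 = 804
t1 - t0 = 329
lambda * (t1-t0) = 0.0148 * 329 = 4.8692
R = exp(-4.8692)
R = 0.0077

0.0077


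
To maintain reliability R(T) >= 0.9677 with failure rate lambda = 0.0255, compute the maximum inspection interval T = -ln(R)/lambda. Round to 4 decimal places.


R_target = 0.9677
lambda = 0.0255
-ln(0.9677) = 0.0328
T = 0.0328 / 0.0255
T = 1.2876

1.2876


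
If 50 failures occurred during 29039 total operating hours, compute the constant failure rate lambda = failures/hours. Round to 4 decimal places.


failures = 50
total_hours = 29039
lambda = 50 / 29039
lambda = 0.0017

0.0017


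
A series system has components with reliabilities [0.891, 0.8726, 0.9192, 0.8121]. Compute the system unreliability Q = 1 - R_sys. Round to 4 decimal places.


Components: [0.891, 0.8726, 0.9192, 0.8121]
After component 1: product = 0.891
After component 2: product = 0.7775
After component 3: product = 0.7147
After component 4: product = 0.5804
R_sys = 0.5804
Q = 1 - 0.5804 = 0.4196

0.4196


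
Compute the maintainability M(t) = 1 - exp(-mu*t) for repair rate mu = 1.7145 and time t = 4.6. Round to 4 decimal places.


mu = 1.7145, t = 4.6
mu * t = 1.7145 * 4.6 = 7.8867
exp(-7.8867) = 0.0004
M(t) = 1 - 0.0004
M(t) = 0.9996

0.9996


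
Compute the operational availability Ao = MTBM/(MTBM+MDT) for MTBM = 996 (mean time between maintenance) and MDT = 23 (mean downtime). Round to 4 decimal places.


MTBM = 996
MDT = 23
MTBM + MDT = 1019
Ao = 996 / 1019
Ao = 0.9774

0.9774


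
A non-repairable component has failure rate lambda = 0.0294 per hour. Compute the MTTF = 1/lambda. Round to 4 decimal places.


lambda = 0.0294
MTTF = 1 / 0.0294
MTTF = 34.0136

34.0136


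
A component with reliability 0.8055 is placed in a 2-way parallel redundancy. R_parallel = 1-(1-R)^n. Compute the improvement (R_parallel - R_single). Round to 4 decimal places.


R_single = 0.8055, n = 2
1 - R_single = 0.1945
(1 - R_single)^n = 0.1945^2 = 0.0378
R_parallel = 1 - 0.0378 = 0.9622
Improvement = 0.9622 - 0.8055
Improvement = 0.1567

0.1567


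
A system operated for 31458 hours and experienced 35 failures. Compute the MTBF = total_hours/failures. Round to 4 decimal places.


total_hours = 31458
failures = 35
MTBF = 31458 / 35
MTBF = 898.8

898.8


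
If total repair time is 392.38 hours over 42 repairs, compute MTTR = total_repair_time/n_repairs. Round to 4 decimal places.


total_repair_time = 392.38
n_repairs = 42
MTTR = 392.38 / 42
MTTR = 9.3424

9.3424


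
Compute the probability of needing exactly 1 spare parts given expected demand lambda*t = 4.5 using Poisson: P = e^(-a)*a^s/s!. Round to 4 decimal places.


a = 4.5, s = 1
e^(-a) = e^(-4.5) = 0.0111
a^s = 4.5^1 = 4.5
s! = 1
P = 0.0111 * 4.5 / 1
P = 0.05

0.05


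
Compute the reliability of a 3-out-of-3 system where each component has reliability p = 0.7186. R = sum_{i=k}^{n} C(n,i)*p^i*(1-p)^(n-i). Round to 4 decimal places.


k = 3, n = 3, p = 0.7186
i=3: C(3,3)=1 * 0.7186^3 * 0.2814^0 = 0.3711
R = sum of terms = 0.3711

0.3711


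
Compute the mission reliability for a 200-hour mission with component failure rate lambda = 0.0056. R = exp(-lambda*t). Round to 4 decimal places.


lambda = 0.0056
mission_time = 200
lambda * t = 0.0056 * 200 = 1.12
R = exp(-1.12)
R = 0.3263

0.3263


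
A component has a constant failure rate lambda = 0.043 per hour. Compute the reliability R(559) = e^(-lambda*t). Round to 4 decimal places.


lambda = 0.043
t = 559
lambda * t = 24.037
R(t) = e^(-24.037)
R(t) = 0.0

0.0


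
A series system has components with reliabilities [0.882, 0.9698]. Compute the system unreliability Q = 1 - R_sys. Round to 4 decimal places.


Components: [0.882, 0.9698]
After component 1: product = 0.882
After component 2: product = 0.8554
R_sys = 0.8554
Q = 1 - 0.8554 = 0.1446

0.1446


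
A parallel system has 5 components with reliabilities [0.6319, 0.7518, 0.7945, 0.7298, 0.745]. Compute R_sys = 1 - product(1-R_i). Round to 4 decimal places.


Components: [0.6319, 0.7518, 0.7945, 0.7298, 0.745]
(1 - 0.6319) = 0.3681, running product = 0.3681
(1 - 0.7518) = 0.2482, running product = 0.0914
(1 - 0.7945) = 0.2055, running product = 0.0188
(1 - 0.7298) = 0.2702, running product = 0.0051
(1 - 0.745) = 0.255, running product = 0.0013
Product of (1-R_i) = 0.0013
R_sys = 1 - 0.0013 = 0.9987

0.9987


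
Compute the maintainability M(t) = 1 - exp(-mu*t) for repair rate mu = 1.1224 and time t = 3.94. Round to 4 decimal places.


mu = 1.1224, t = 3.94
mu * t = 1.1224 * 3.94 = 4.4223
exp(-4.4223) = 0.012
M(t) = 1 - 0.012
M(t) = 0.988

0.988


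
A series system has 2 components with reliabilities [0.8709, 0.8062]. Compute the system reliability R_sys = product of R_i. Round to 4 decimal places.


Components: [0.8709, 0.8062]
After component 1 (R=0.8709): product = 0.8709
After component 2 (R=0.8062): product = 0.7021
R_sys = 0.7021

0.7021


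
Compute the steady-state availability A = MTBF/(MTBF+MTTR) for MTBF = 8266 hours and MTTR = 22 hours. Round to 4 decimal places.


MTBF = 8266
MTTR = 22
MTBF + MTTR = 8288
A = 8266 / 8288
A = 0.9973

0.9973


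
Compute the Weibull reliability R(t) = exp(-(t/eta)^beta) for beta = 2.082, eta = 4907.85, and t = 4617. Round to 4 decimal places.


beta = 2.082, eta = 4907.85, t = 4617
t/eta = 4617 / 4907.85 = 0.9407
(t/eta)^beta = 0.9407^2.082 = 0.8806
R(t) = exp(-0.8806)
R(t) = 0.4145

0.4145


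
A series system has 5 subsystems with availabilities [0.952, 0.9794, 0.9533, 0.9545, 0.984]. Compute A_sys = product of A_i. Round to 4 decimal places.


Subsystems: [0.952, 0.9794, 0.9533, 0.9545, 0.984]
After subsystem 1 (A=0.952): product = 0.952
After subsystem 2 (A=0.9794): product = 0.9324
After subsystem 3 (A=0.9533): product = 0.8888
After subsystem 4 (A=0.9545): product = 0.8484
After subsystem 5 (A=0.984): product = 0.8348
A_sys = 0.8348

0.8348


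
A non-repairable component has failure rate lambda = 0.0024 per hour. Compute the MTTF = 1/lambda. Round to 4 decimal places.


lambda = 0.0024
MTTF = 1 / 0.0024
MTTF = 416.6667

416.6667


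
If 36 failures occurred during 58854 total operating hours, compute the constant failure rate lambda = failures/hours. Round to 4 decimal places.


failures = 36
total_hours = 58854
lambda = 36 / 58854
lambda = 0.0006

0.0006


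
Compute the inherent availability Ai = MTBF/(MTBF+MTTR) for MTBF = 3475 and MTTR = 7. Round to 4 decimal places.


MTBF = 3475
MTTR = 7
MTBF + MTTR = 3482
Ai = 3475 / 3482
Ai = 0.998

0.998


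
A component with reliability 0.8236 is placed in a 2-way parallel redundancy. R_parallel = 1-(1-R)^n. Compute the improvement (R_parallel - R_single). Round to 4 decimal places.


R_single = 0.8236, n = 2
1 - R_single = 0.1764
(1 - R_single)^n = 0.1764^2 = 0.0311
R_parallel = 1 - 0.0311 = 0.9689
Improvement = 0.9689 - 0.8236
Improvement = 0.1453

0.1453


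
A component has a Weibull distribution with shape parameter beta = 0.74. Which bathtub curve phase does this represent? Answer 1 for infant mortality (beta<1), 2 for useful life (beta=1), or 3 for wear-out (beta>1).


beta = 0.74
Compare beta to 1:
beta < 1 => infant mortality (phase 1)
beta = 1 => useful life (phase 2)
beta > 1 => wear-out (phase 3)
Since beta = 0.74, this is infant mortality (decreasing failure rate)
Phase = 1

1


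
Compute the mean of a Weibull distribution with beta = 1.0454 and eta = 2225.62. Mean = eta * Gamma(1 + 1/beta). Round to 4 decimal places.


beta = 1.0454, eta = 2225.62
1/beta = 0.9566
1 + 1/beta = 1.9566
Gamma(1.9566) = 0.9824
Mean = 2225.62 * 0.9824
Mean = 2186.4702

2186.4702


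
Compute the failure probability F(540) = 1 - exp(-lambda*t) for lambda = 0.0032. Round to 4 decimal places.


lambda = 0.0032, t = 540
lambda * t = 1.728
exp(-1.728) = 0.1776
F(t) = 1 - 0.1776
F(t) = 0.8224

0.8224


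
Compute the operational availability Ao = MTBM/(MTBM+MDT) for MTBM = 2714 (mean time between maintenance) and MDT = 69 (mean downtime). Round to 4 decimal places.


MTBM = 2714
MDT = 69
MTBM + MDT = 2783
Ao = 2714 / 2783
Ao = 0.9752

0.9752


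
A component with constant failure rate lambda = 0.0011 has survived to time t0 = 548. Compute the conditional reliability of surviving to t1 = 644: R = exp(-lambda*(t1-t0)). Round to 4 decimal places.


lambda = 0.0011
t0 = 548, t1 = 644
t1 - t0 = 96
lambda * (t1-t0) = 0.0011 * 96 = 0.1056
R = exp(-0.1056)
R = 0.8998

0.8998


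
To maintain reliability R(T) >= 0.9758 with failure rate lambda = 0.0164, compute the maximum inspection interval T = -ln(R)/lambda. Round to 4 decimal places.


R_target = 0.9758
lambda = 0.0164
-ln(0.9758) = 0.0245
T = 0.0245 / 0.0164
T = 1.4938

1.4938


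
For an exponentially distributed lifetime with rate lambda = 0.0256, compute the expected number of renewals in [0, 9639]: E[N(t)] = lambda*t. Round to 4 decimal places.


lambda = 0.0256
t = 9639
E[N(t)] = lambda * t
E[N(t)] = 0.0256 * 9639
E[N(t)] = 246.7584

246.7584


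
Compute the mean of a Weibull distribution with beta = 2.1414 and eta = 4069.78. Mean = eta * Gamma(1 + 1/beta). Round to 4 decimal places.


beta = 2.1414, eta = 4069.78
1/beta = 0.467
1 + 1/beta = 1.467
Gamma(1.467) = 0.8856
Mean = 4069.78 * 0.8856
Mean = 3604.26

3604.26


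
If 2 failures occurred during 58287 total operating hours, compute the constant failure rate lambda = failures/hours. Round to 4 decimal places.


failures = 2
total_hours = 58287
lambda = 2 / 58287
lambda = 0.0

0.0


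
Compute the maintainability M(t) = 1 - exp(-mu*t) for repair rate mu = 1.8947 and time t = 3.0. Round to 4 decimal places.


mu = 1.8947, t = 3.0
mu * t = 1.8947 * 3.0 = 5.6841
exp(-5.6841) = 0.0034
M(t) = 1 - 0.0034
M(t) = 0.9966

0.9966


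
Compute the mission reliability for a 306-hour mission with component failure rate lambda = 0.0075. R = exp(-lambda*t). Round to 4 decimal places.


lambda = 0.0075
mission_time = 306
lambda * t = 0.0075 * 306 = 2.295
R = exp(-2.295)
R = 0.1008

0.1008


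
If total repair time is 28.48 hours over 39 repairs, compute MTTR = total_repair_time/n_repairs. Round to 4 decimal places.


total_repair_time = 28.48
n_repairs = 39
MTTR = 28.48 / 39
MTTR = 0.7303

0.7303


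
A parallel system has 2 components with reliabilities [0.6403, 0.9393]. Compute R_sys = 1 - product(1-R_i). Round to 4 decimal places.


Components: [0.6403, 0.9393]
(1 - 0.6403) = 0.3597, running product = 0.3597
(1 - 0.9393) = 0.0607, running product = 0.0218
Product of (1-R_i) = 0.0218
R_sys = 1 - 0.0218 = 0.9782

0.9782


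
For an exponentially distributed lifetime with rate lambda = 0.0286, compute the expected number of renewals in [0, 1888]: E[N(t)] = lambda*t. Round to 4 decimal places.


lambda = 0.0286
t = 1888
E[N(t)] = lambda * t
E[N(t)] = 0.0286 * 1888
E[N(t)] = 53.9968

53.9968


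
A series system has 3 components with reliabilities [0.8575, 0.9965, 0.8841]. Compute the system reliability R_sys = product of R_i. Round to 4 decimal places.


Components: [0.8575, 0.9965, 0.8841]
After component 1 (R=0.8575): product = 0.8575
After component 2 (R=0.9965): product = 0.8545
After component 3 (R=0.8841): product = 0.7555
R_sys = 0.7555

0.7555


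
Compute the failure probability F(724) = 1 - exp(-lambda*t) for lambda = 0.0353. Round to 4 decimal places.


lambda = 0.0353, t = 724
lambda * t = 25.5572
exp(-25.5572) = 0.0
F(t) = 1 - 0.0
F(t) = 1.0

1.0


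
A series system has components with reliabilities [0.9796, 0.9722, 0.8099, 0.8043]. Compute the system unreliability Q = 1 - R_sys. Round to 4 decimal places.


Components: [0.9796, 0.9722, 0.8099, 0.8043]
After component 1: product = 0.9796
After component 2: product = 0.9524
After component 3: product = 0.7713
After component 4: product = 0.6204
R_sys = 0.6204
Q = 1 - 0.6204 = 0.3796

0.3796


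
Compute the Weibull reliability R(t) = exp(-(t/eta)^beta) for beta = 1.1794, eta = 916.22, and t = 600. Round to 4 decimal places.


beta = 1.1794, eta = 916.22, t = 600
t/eta = 600 / 916.22 = 0.6549
(t/eta)^beta = 0.6549^1.1794 = 0.607
R(t) = exp(-0.607)
R(t) = 0.545

0.545


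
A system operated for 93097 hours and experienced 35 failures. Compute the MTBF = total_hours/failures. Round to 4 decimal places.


total_hours = 93097
failures = 35
MTBF = 93097 / 35
MTBF = 2659.9143

2659.9143


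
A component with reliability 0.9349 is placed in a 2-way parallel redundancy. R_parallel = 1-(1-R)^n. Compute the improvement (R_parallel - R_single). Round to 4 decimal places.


R_single = 0.9349, n = 2
1 - R_single = 0.0651
(1 - R_single)^n = 0.0651^2 = 0.0042
R_parallel = 1 - 0.0042 = 0.9958
Improvement = 0.9958 - 0.9349
Improvement = 0.0609

0.0609


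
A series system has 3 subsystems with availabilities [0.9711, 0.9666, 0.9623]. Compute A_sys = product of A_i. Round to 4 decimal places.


Subsystems: [0.9711, 0.9666, 0.9623]
After subsystem 1 (A=0.9711): product = 0.9711
After subsystem 2 (A=0.9666): product = 0.9387
After subsystem 3 (A=0.9623): product = 0.9033
A_sys = 0.9033

0.9033


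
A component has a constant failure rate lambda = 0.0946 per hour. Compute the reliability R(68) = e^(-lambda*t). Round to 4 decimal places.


lambda = 0.0946
t = 68
lambda * t = 6.4328
R(t) = e^(-6.4328)
R(t) = 0.0016

0.0016


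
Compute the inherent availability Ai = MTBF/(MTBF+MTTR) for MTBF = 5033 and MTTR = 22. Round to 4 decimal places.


MTBF = 5033
MTTR = 22
MTBF + MTTR = 5055
Ai = 5033 / 5055
Ai = 0.9956

0.9956


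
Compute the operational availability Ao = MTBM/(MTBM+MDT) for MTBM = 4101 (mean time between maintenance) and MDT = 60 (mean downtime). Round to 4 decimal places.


MTBM = 4101
MDT = 60
MTBM + MDT = 4161
Ao = 4101 / 4161
Ao = 0.9856

0.9856


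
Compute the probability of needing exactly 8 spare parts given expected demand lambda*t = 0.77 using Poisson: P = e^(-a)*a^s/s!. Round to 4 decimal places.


a = 0.77, s = 8
e^(-a) = e^(-0.77) = 0.463
a^s = 0.77^8 = 0.1236
s! = 40320
P = 0.463 * 0.1236 / 40320
P = 0.0

0.0


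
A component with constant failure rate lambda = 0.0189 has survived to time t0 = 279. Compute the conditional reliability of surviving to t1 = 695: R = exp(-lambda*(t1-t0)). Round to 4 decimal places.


lambda = 0.0189
t0 = 279, t1 = 695
t1 - t0 = 416
lambda * (t1-t0) = 0.0189 * 416 = 7.8624
R = exp(-7.8624)
R = 0.0004

0.0004


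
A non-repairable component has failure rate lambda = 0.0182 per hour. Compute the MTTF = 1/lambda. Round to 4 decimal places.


lambda = 0.0182
MTTF = 1 / 0.0182
MTTF = 54.9451

54.9451


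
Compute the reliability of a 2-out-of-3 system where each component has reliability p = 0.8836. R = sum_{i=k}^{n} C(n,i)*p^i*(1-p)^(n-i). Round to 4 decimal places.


k = 2, n = 3, p = 0.8836
i=2: C(3,2)=3 * 0.8836^2 * 0.1164^1 = 0.2726
i=3: C(3,3)=1 * 0.8836^3 * 0.1164^0 = 0.6899
R = sum of terms = 0.9625

0.9625


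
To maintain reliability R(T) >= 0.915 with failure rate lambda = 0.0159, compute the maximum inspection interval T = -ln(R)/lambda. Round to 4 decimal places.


R_target = 0.915
lambda = 0.0159
-ln(0.915) = 0.0888
T = 0.0888 / 0.0159
T = 5.5869

5.5869


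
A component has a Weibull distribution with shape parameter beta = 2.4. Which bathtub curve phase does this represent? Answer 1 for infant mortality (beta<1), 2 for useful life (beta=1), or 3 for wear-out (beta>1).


beta = 2.4
Compare beta to 1:
beta < 1 => infant mortality (phase 1)
beta = 1 => useful life (phase 2)
beta > 1 => wear-out (phase 3)
Since beta = 2.4, this is wear-out (increasing failure rate)
Phase = 3

3


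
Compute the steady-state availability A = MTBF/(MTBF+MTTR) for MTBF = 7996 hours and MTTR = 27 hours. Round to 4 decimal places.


MTBF = 7996
MTTR = 27
MTBF + MTTR = 8023
A = 7996 / 8023
A = 0.9966

0.9966


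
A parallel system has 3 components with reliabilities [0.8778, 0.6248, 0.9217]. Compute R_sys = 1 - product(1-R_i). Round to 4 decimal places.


Components: [0.8778, 0.6248, 0.9217]
(1 - 0.8778) = 0.1222, running product = 0.1222
(1 - 0.6248) = 0.3752, running product = 0.0458
(1 - 0.9217) = 0.0783, running product = 0.0036
Product of (1-R_i) = 0.0036
R_sys = 1 - 0.0036 = 0.9964

0.9964


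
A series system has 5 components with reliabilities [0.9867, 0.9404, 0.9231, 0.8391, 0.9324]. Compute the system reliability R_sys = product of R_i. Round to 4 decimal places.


Components: [0.9867, 0.9404, 0.9231, 0.8391, 0.9324]
After component 1 (R=0.9867): product = 0.9867
After component 2 (R=0.9404): product = 0.9279
After component 3 (R=0.9231): product = 0.8565
After component 4 (R=0.8391): product = 0.7187
After component 5 (R=0.9324): product = 0.6701
R_sys = 0.6701

0.6701


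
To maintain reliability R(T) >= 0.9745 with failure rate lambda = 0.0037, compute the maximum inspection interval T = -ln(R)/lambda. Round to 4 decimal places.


R_target = 0.9745
lambda = 0.0037
-ln(0.9745) = 0.0258
T = 0.0258 / 0.0037
T = 6.9813

6.9813


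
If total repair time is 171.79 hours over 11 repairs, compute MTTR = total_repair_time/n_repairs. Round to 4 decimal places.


total_repair_time = 171.79
n_repairs = 11
MTTR = 171.79 / 11
MTTR = 15.6173

15.6173


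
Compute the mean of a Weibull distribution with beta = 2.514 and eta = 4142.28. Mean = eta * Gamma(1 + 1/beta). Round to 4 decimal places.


beta = 2.514, eta = 4142.28
1/beta = 0.3978
1 + 1/beta = 1.3978
Gamma(1.3978) = 0.8874
Mean = 4142.28 * 0.8874
Mean = 3675.8071

3675.8071


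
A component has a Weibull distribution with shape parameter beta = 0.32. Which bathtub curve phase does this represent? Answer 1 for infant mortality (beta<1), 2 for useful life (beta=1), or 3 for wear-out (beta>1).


beta = 0.32
Compare beta to 1:
beta < 1 => infant mortality (phase 1)
beta = 1 => useful life (phase 2)
beta > 1 => wear-out (phase 3)
Since beta = 0.32, this is infant mortality (decreasing failure rate)
Phase = 1

1


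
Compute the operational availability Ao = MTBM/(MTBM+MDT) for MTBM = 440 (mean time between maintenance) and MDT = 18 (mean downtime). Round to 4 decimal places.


MTBM = 440
MDT = 18
MTBM + MDT = 458
Ao = 440 / 458
Ao = 0.9607

0.9607


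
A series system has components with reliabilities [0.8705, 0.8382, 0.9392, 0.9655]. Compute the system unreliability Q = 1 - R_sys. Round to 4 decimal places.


Components: [0.8705, 0.8382, 0.9392, 0.9655]
After component 1: product = 0.8705
After component 2: product = 0.7297
After component 3: product = 0.6853
After component 4: product = 0.6616
R_sys = 0.6616
Q = 1 - 0.6616 = 0.3384

0.3384


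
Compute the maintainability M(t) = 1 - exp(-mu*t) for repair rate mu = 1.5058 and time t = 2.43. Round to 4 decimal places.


mu = 1.5058, t = 2.43
mu * t = 1.5058 * 2.43 = 3.6591
exp(-3.6591) = 0.0258
M(t) = 1 - 0.0258
M(t) = 0.9742

0.9742


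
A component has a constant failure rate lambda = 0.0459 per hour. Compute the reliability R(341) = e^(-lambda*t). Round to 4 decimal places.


lambda = 0.0459
t = 341
lambda * t = 15.6519
R(t) = e^(-15.6519)
R(t) = 0.0

0.0


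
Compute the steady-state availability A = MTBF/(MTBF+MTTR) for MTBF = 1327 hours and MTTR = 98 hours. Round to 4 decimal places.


MTBF = 1327
MTTR = 98
MTBF + MTTR = 1425
A = 1327 / 1425
A = 0.9312

0.9312


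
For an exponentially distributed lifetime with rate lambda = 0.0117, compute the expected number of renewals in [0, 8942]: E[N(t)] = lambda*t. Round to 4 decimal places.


lambda = 0.0117
t = 8942
E[N(t)] = lambda * t
E[N(t)] = 0.0117 * 8942
E[N(t)] = 104.6214

104.6214


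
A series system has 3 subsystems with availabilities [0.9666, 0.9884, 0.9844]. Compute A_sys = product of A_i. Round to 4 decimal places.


Subsystems: [0.9666, 0.9884, 0.9844]
After subsystem 1 (A=0.9666): product = 0.9666
After subsystem 2 (A=0.9884): product = 0.9554
After subsystem 3 (A=0.9844): product = 0.9405
A_sys = 0.9405

0.9405


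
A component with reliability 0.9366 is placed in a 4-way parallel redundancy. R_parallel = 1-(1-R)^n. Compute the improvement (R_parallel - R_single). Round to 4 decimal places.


R_single = 0.9366, n = 4
1 - R_single = 0.0634
(1 - R_single)^n = 0.0634^4 = 0.0
R_parallel = 1 - 0.0 = 1.0
Improvement = 1.0 - 0.9366
Improvement = 0.0634

0.0634


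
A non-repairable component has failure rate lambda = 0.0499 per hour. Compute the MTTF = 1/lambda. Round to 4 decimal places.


lambda = 0.0499
MTTF = 1 / 0.0499
MTTF = 20.0401

20.0401


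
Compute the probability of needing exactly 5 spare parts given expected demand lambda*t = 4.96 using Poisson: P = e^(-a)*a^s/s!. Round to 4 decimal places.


a = 4.96, s = 5
e^(-a) = e^(-4.96) = 0.007
a^s = 4.96^5 = 3001.9841
s! = 120
P = 0.007 * 3001.9841 / 120
P = 0.1754

0.1754


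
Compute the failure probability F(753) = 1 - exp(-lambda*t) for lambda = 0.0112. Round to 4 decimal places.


lambda = 0.0112, t = 753
lambda * t = 8.4336
exp(-8.4336) = 0.0002
F(t) = 1 - 0.0002
F(t) = 0.9998

0.9998


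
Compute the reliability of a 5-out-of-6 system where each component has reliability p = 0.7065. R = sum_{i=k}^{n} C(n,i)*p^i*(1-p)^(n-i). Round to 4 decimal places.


k = 5, n = 6, p = 0.7065
i=5: C(6,5)=6 * 0.7065^5 * 0.2935^1 = 0.31
i=6: C(6,6)=1 * 0.7065^6 * 0.2935^0 = 0.1244
R = sum of terms = 0.4343

0.4343


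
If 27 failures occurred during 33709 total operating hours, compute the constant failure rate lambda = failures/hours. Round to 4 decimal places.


failures = 27
total_hours = 33709
lambda = 27 / 33709
lambda = 0.0008

0.0008


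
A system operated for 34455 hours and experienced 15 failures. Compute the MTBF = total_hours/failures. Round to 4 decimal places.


total_hours = 34455
failures = 15
MTBF = 34455 / 15
MTBF = 2297.0

2297.0


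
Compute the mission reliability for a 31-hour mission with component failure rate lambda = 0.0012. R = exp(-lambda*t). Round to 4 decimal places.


lambda = 0.0012
mission_time = 31
lambda * t = 0.0012 * 31 = 0.0372
R = exp(-0.0372)
R = 0.9635

0.9635


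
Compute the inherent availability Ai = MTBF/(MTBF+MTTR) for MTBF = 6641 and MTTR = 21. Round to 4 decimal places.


MTBF = 6641
MTTR = 21
MTBF + MTTR = 6662
Ai = 6641 / 6662
Ai = 0.9968

0.9968


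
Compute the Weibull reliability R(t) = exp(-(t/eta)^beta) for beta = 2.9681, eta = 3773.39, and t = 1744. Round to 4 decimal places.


beta = 2.9681, eta = 3773.39, t = 1744
t/eta = 1744 / 3773.39 = 0.4622
(t/eta)^beta = 0.4622^2.9681 = 0.1012
R(t) = exp(-0.1012)
R(t) = 0.9038

0.9038


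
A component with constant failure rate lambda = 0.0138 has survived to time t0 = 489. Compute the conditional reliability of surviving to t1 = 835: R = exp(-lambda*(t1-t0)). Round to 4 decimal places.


lambda = 0.0138
t0 = 489, t1 = 835
t1 - t0 = 346
lambda * (t1-t0) = 0.0138 * 346 = 4.7748
R = exp(-4.7748)
R = 0.0084

0.0084


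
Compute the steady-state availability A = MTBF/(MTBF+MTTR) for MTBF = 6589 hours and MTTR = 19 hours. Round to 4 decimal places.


MTBF = 6589
MTTR = 19
MTBF + MTTR = 6608
A = 6589 / 6608
A = 0.9971

0.9971


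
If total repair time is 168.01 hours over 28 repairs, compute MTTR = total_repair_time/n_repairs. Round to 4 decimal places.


total_repair_time = 168.01
n_repairs = 28
MTTR = 168.01 / 28
MTTR = 6.0004

6.0004


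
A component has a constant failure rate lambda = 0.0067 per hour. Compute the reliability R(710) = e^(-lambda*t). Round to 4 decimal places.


lambda = 0.0067
t = 710
lambda * t = 4.757
R(t) = e^(-4.757)
R(t) = 0.0086

0.0086


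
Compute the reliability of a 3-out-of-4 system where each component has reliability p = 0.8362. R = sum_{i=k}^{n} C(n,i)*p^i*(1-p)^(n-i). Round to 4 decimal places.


k = 3, n = 4, p = 0.8362
i=3: C(4,3)=4 * 0.8362^3 * 0.1638^1 = 0.3831
i=4: C(4,4)=1 * 0.8362^4 * 0.1638^0 = 0.4889
R = sum of terms = 0.872

0.872


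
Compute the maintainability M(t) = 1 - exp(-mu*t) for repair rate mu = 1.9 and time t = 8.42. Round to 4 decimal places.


mu = 1.9, t = 8.42
mu * t = 1.9 * 8.42 = 15.998
exp(-15.998) = 0.0
M(t) = 1 - 0.0
M(t) = 1.0

1.0


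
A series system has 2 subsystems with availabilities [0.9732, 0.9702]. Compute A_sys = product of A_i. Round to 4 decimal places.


Subsystems: [0.9732, 0.9702]
After subsystem 1 (A=0.9732): product = 0.9732
After subsystem 2 (A=0.9702): product = 0.9442
A_sys = 0.9442

0.9442


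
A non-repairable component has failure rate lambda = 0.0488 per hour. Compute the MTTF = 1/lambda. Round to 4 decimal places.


lambda = 0.0488
MTTF = 1 / 0.0488
MTTF = 20.4918

20.4918


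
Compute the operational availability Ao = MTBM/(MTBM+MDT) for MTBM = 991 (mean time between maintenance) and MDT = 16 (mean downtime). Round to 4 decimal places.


MTBM = 991
MDT = 16
MTBM + MDT = 1007
Ao = 991 / 1007
Ao = 0.9841

0.9841


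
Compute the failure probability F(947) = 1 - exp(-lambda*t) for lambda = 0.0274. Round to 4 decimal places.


lambda = 0.0274, t = 947
lambda * t = 25.9478
exp(-25.9478) = 0.0
F(t) = 1 - 0.0
F(t) = 1.0

1.0


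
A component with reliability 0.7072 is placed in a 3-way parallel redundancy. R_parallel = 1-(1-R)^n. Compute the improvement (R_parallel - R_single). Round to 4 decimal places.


R_single = 0.7072, n = 3
1 - R_single = 0.2928
(1 - R_single)^n = 0.2928^3 = 0.0251
R_parallel = 1 - 0.0251 = 0.9749
Improvement = 0.9749 - 0.7072
Improvement = 0.2677

0.2677


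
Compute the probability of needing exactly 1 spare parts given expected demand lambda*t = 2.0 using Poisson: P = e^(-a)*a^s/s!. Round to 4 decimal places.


a = 2.0, s = 1
e^(-a) = e^(-2.0) = 0.1353
a^s = 2.0^1 = 2.0
s! = 1
P = 0.1353 * 2.0 / 1
P = 0.2707

0.2707


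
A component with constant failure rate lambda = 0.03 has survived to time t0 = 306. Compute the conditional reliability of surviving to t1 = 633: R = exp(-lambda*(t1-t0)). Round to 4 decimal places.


lambda = 0.03
t0 = 306, t1 = 633
t1 - t0 = 327
lambda * (t1-t0) = 0.03 * 327 = 9.81
R = exp(-9.81)
R = 0.0001

0.0001


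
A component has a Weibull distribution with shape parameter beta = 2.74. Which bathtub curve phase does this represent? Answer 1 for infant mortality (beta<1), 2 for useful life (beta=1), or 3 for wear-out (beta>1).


beta = 2.74
Compare beta to 1:
beta < 1 => infant mortality (phase 1)
beta = 1 => useful life (phase 2)
beta > 1 => wear-out (phase 3)
Since beta = 2.74, this is wear-out (increasing failure rate)
Phase = 3

3


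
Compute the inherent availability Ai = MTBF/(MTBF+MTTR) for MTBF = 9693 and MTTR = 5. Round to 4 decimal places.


MTBF = 9693
MTTR = 5
MTBF + MTTR = 9698
Ai = 9693 / 9698
Ai = 0.9995

0.9995


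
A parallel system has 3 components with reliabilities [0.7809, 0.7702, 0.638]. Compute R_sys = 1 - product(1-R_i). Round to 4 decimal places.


Components: [0.7809, 0.7702, 0.638]
(1 - 0.7809) = 0.2191, running product = 0.2191
(1 - 0.7702) = 0.2298, running product = 0.0503
(1 - 0.638) = 0.362, running product = 0.0182
Product of (1-R_i) = 0.0182
R_sys = 1 - 0.0182 = 0.9818

0.9818


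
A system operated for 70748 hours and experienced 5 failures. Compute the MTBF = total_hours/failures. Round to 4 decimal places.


total_hours = 70748
failures = 5
MTBF = 70748 / 5
MTBF = 14149.6

14149.6


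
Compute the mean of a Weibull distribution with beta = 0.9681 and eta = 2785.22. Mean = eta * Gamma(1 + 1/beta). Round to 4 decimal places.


beta = 0.9681, eta = 2785.22
1/beta = 1.033
1 + 1/beta = 2.033
Gamma(2.033) = 1.0144
Mean = 2785.22 * 1.0144
Mean = 2825.2754

2825.2754


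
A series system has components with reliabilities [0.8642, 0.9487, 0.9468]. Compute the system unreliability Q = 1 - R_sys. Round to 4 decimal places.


Components: [0.8642, 0.9487, 0.9468]
After component 1: product = 0.8642
After component 2: product = 0.8199
After component 3: product = 0.7762
R_sys = 0.7762
Q = 1 - 0.7762 = 0.2238

0.2238


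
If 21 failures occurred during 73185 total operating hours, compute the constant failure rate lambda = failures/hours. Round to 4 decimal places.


failures = 21
total_hours = 73185
lambda = 21 / 73185
lambda = 0.0003

0.0003


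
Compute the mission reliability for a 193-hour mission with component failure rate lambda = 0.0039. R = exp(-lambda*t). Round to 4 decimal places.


lambda = 0.0039
mission_time = 193
lambda * t = 0.0039 * 193 = 0.7527
R = exp(-0.7527)
R = 0.4711

0.4711


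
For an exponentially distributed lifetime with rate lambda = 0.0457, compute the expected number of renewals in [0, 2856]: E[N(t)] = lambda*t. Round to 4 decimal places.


lambda = 0.0457
t = 2856
E[N(t)] = lambda * t
E[N(t)] = 0.0457 * 2856
E[N(t)] = 130.5192

130.5192


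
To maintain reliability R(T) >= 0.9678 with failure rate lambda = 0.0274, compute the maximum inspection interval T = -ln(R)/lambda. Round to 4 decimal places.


R_target = 0.9678
lambda = 0.0274
-ln(0.9678) = 0.0327
T = 0.0327 / 0.0274
T = 1.1945

1.1945


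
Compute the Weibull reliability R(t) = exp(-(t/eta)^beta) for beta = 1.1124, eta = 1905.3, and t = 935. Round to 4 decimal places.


beta = 1.1124, eta = 1905.3, t = 935
t/eta = 935 / 1905.3 = 0.4907
(t/eta)^beta = 0.4907^1.1124 = 0.453
R(t) = exp(-0.453)
R(t) = 0.6357

0.6357


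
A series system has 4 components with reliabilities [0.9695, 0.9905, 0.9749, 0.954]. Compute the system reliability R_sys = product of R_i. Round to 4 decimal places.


Components: [0.9695, 0.9905, 0.9749, 0.954]
After component 1 (R=0.9695): product = 0.9695
After component 2 (R=0.9905): product = 0.9603
After component 3 (R=0.9749): product = 0.9362
After component 4 (R=0.954): product = 0.8931
R_sys = 0.8931

0.8931
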